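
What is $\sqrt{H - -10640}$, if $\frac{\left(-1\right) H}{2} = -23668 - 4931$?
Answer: $\sqrt{67838} \approx 260.46$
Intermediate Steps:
$H = 57198$ ($H = - 2 \left(-23668 - 4931\right) = \left(-2\right) \left(-28599\right) = 57198$)
$\sqrt{H - -10640} = \sqrt{57198 - -10640} = \sqrt{57198 + 10640} = \sqrt{67838}$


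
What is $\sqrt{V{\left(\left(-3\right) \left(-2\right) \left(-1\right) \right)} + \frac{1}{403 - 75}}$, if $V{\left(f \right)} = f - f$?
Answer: $\frac{\sqrt{82}}{164} \approx 0.055216$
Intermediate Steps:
$V{\left(f \right)} = 0$
$\sqrt{V{\left(\left(-3\right) \left(-2\right) \left(-1\right) \right)} + \frac{1}{403 - 75}} = \sqrt{0 + \frac{1}{403 - 75}} = \sqrt{0 + \frac{1}{328}} = \sqrt{\frac{1}{328}} = \frac{\sqrt{82}}{164}$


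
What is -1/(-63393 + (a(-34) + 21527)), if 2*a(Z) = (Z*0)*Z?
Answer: 1/41866 ≈ 2.3886e-5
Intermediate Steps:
a(Z) = 0 (a(Z) = ((Z*0)*Z)/2 = (0*Z)/2 = (½)*0 = 0)
-1/(-63393 + (a(-34) + 21527)) = -1/(-63393 + (0 + 21527)) = -1/(-63393 + 21527) = -1/(-41866) = -1*(-1/41866) = 1/41866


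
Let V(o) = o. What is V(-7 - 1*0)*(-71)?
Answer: 497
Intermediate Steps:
V(-7 - 1*0)*(-71) = (-7 - 1*0)*(-71) = (-7 + 0)*(-71) = -7*(-71) = 497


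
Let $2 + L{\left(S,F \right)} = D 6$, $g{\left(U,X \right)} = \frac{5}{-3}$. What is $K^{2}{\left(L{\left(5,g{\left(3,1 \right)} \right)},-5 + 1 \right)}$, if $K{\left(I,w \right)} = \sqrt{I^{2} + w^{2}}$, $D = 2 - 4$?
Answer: $212$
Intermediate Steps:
$g{\left(U,X \right)} = - \frac{5}{3}$ ($g{\left(U,X \right)} = 5 \left(- \frac{1}{3}\right) = - \frac{5}{3}$)
$D = -2$
$L{\left(S,F \right)} = -14$ ($L{\left(S,F \right)} = -2 - 12 = -14$)
$K^{2}{\left(L{\left(5,g{\left(3,1 \right)} \right)},-5 + 1 \right)} = \left(\sqrt{\left(-14\right)^{2} + \left(-5 + 1\right)^{2}}\right)^{2} = \left(\sqrt{196 + \left(-4\right)^{2}}\right)^{2} = \left(\sqrt{196 + 16}\right)^{2} = \left(\sqrt{212}\right)^{2} = \left(2 \sqrt{53}\right)^{2} = 212$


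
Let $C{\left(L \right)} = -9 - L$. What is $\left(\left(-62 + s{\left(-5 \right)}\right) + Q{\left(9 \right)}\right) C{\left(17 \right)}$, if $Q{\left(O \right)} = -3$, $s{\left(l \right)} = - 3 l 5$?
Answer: $-260$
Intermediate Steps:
$s{\left(l \right)} = - 15 l$
$\left(\left(-62 + s{\left(-5 \right)}\right) + Q{\left(9 \right)}\right) C{\left(17 \right)} = \left(\left(-62 - -75\right) - 3\right) \left(-9 - 17\right) = \left(\left(-62 + 75\right) - 3\right) \left(-9 - 17\right) = \left(13 - 3\right) \left(-26\right) = 10 \left(-26\right) = -260$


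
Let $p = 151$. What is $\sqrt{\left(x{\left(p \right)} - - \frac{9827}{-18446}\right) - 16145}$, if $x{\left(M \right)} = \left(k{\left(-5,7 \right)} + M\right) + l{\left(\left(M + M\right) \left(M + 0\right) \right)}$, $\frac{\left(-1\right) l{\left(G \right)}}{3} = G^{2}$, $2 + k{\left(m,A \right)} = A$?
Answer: $\frac{i \sqrt{2122729018491494958}}{18446} \approx 78985.0 i$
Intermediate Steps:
$k{\left(m,A \right)} = -2 + A$
$l{\left(G \right)} = - 3 G^{2}$
$x{\left(M \right)} = 5 + M - 12 M^{4}$ ($x{\left(M \right)} = \left(\left(-2 + 7\right) + M\right) - 3 \left(\left(M + M\right) \left(M + 0\right)\right)^{2} = \left(5 + M\right) - 3 \left(2 M M\right)^{2} = \left(5 + M\right) - 3 \left(2 M^{2}\right)^{2} = \left(5 + M\right) - 3 \cdot 4 M^{4} = \left(5 + M\right) - 12 M^{4} = 5 + M - 12 M^{4}$)
$\sqrt{\left(x{\left(p \right)} - - \frac{9827}{-18446}\right) - 16145} = \sqrt{\left(\left(5 + 151 - 12 \cdot 151^{4}\right) - - \frac{9827}{-18446}\right) - 16145} = \sqrt{\left(\left(5 + 151 - 6238627212\right) - \left(-9827\right) \left(- \frac{1}{18446}\right)\right) - 16145} = \sqrt{\left(\left(5 + 151 - 6238627212\right) - \frac{9827}{18446}\right) - 16145} = \sqrt{\left(-6238627056 - \frac{9827}{18446}\right) - 16145} = \sqrt{- \frac{115077714684803}{18446} - 16145} = \sqrt{- \frac{115078012495473}{18446}} = \frac{i \sqrt{2122729018491494958}}{18446}$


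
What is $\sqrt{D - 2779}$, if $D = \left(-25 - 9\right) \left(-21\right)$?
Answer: $i \sqrt{2065} \approx 45.442 i$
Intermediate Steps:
$D = 714$ ($D = \left(-34\right) \left(-21\right) = 714$)
$\sqrt{D - 2779} = \sqrt{714 - 2779} = \sqrt{-2065} = i \sqrt{2065}$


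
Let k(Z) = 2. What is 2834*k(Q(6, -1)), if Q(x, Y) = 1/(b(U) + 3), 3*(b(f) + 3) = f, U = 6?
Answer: 5668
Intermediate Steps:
b(f) = -3 + f/3
Q(x, Y) = ½ (Q(x, Y) = 1/((-3 + (⅓)*6) + 3) = 1/((-3 + 2) + 3) = 1/(-1 + 3) = 1/2 = ½)
2834*k(Q(6, -1)) = 2834*2 = 5668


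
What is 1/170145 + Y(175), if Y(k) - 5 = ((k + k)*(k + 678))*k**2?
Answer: 1555651686944476/170145 ≈ 9.1431e+9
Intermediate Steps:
Y(k) = 5 + 2*k**3*(678 + k) (Y(k) = 5 + ((k + k)*(k + 678))*k**2 = 5 + ((2*k)*(678 + k))*k**2 = 5 + (2*k*(678 + k))*k**2 = 5 + 2*k**3*(678 + k))
1/170145 + Y(175) = 1/170145 + (5 + 2*175**4 + 1356*175**3) = 1/170145 + (5 + 2*937890625 + 1356*5359375) = 1/170145 + (5 + 1875781250 + 7267312500) = 1/170145 + 9143093755 = 1555651686944476/170145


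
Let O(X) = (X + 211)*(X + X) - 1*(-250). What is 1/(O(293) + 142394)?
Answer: 1/437988 ≈ 2.2832e-6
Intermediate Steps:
O(X) = 250 + 2*X*(211 + X) (O(X) = (211 + X)*(2*X) + 250 = 2*X*(211 + X) + 250 = 250 + 2*X*(211 + X))
1/(O(293) + 142394) = 1/((250 + 2*293**2 + 422*293) + 142394) = 1/((250 + 2*85849 + 123646) + 142394) = 1/((250 + 171698 + 123646) + 142394) = 1/(295594 + 142394) = 1/437988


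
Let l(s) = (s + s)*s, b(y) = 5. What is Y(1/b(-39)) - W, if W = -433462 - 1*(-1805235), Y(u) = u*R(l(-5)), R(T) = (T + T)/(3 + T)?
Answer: -72703949/53 ≈ -1.3718e+6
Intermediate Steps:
l(s) = 2*s² (l(s) = (2*s)*s = 2*s²)
R(T) = 2*T/(3 + T) (R(T) = (2*T)/(3 + T) = 2*T/(3 + T))
Y(u) = 100*u/53 (Y(u) = u*(2*(2*(-5)²)/(3 + 2*(-5)²)) = u*(2*(2*25)/(3 + 2*25)) = u*(2*50/(3 + 50)) = u*(2*50/53) = u*(2*50*(1/53)) = u*(100/53) = 100*u/53)
W = 1371773 (W = -433462 + 1805235 = 1371773)
Y(1/b(-39)) - W = (100/53)/5 - 1*1371773 = (100/53)*(⅕) - 1371773 = 20/53 - 1371773 = -72703949/53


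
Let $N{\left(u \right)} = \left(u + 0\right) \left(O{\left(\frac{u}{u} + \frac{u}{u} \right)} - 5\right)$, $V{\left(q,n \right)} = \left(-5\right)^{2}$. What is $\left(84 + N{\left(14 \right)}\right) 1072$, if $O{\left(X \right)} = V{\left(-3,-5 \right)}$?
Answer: $390208$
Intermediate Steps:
$V{\left(q,n \right)} = 25$
$O{\left(X \right)} = 25$
$N{\left(u \right)} = 20 u$ ($N{\left(u \right)} = \left(u + 0\right) \left(25 - 5\right) = u 20 = 20 u$)
$\left(84 + N{\left(14 \right)}\right) 1072 = \left(84 + 20 \cdot 14\right) 1072 = \left(84 + 280\right) 1072 = 364 \cdot 1072 = 390208$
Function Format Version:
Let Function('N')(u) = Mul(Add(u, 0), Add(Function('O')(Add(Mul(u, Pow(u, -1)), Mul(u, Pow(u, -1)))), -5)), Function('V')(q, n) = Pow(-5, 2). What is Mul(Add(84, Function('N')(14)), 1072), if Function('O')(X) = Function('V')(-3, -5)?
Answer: 390208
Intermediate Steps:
Function('V')(q, n) = 25
Function('O')(X) = 25
Function('N')(u) = Mul(20, u) (Function('N')(u) = Mul(Add(u, 0), Add(25, -5)) = Mul(u, 20) = Mul(20, u))
Mul(Add(84, Function('N')(14)), 1072) = Mul(Add(84, Mul(20, 14)), 1072) = Mul(Add(84, 280), 1072) = Mul(364, 1072) = 390208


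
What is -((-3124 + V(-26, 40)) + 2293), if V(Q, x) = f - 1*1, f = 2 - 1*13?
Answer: 843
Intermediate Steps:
f = -11 (f = 2 - 13 = -11)
V(Q, x) = -12 (V(Q, x) = -11 - 1*1 = -11 - 1 = -12)
-((-3124 + V(-26, 40)) + 2293) = -((-3124 - 12) + 2293) = -(-3136 + 2293) = -1*(-843) = 843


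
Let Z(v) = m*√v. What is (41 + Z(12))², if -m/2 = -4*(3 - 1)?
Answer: 4753 + 2624*√3 ≈ 9297.9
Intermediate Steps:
m = 16 (m = -(-8)*(3 - 1) = -(-8)*2 = -2*(-8) = 16)
Z(v) = 16*√v
(41 + Z(12))² = (41 + 16*√12)² = (41 + 16*(2*√3))² = (41 + 32*√3)²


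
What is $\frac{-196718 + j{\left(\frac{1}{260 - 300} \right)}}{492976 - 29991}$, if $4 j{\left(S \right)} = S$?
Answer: $- \frac{31474881}{74077600} \approx -0.42489$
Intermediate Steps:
$j{\left(S \right)} = \frac{S}{4}$
$\frac{-196718 + j{\left(\frac{1}{260 - 300} \right)}}{492976 - 29991} = \frac{-196718 + \frac{1}{4 \left(260 - 300\right)}}{492976 - 29991} = \frac{-196718 + \frac{1}{4 \left(-40\right)}}{462985} = \left(-196718 + \frac{1}{4} \left(- \frac{1}{40}\right)\right) \frac{1}{462985} = \left(-196718 - \frac{1}{160}\right) \frac{1}{462985} = \left(- \frac{31474881}{160}\right) \frac{1}{462985} = - \frac{31474881}{74077600}$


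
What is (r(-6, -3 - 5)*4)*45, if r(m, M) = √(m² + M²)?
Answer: 1800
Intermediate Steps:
r(m, M) = √(M² + m²)
(r(-6, -3 - 5)*4)*45 = (√((-3 - 5)² + (-6)²)*4)*45 = (√((-8)² + 36)*4)*45 = (√(64 + 36)*4)*45 = (√100*4)*45 = (10*4)*45 = 40*45 = 1800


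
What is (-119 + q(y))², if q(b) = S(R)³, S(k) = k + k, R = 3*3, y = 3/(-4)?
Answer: 32638369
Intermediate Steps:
y = -¾ (y = 3*(-¼) = -¾ ≈ -0.75000)
R = 9
S(k) = 2*k
q(b) = 5832 (q(b) = (2*9)³ = 18³ = 5832)
(-119 + q(y))² = (-119 + 5832)² = 5713² = 32638369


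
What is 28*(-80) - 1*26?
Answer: -2266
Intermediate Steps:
28*(-80) - 1*26 = -2240 - 26 = -2266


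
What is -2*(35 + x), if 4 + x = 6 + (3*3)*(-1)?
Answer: -56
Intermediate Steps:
x = -7 (x = -4 + (6 + (3*3)*(-1)) = -4 + (6 + 9*(-1)) = -4 + (6 - 9) = -4 - 3 = -7)
-2*(35 + x) = -2*(35 - 7) = -2*28 = -56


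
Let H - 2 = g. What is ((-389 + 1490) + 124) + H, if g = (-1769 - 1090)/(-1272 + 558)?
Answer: 292979/238 ≈ 1231.0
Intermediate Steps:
g = 953/238 (g = -2859/(-714) = -2859*(-1/714) = 953/238 ≈ 4.0042)
H = 1429/238 (H = 2 + 953/238 = 1429/238 ≈ 6.0042)
((-389 + 1490) + 124) + H = ((-389 + 1490) + 124) + 1429/238 = (1101 + 124) + 1429/238 = 1225 + 1429/238 = 292979/238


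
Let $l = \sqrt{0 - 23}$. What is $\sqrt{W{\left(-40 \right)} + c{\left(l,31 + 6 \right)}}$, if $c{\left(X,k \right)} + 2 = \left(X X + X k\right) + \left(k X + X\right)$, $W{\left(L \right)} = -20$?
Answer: $\sqrt{-45 + 75 i \sqrt{23}} \approx 12.599 + 14.274 i$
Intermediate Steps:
$l = i \sqrt{23}$ ($l = \sqrt{-23} = i \sqrt{23} \approx 4.7958 i$)
$c{\left(X,k \right)} = -2 + X + X^{2} + 2 X k$ ($c{\left(X,k \right)} = -2 + \left(\left(X X + X k\right) + \left(k X + X\right)\right) = -2 + \left(\left(X^{2} + X k\right) + \left(X k + X\right)\right) = -2 + \left(\left(X^{2} + X k\right) + \left(X + X k\right)\right) = -2 + \left(X + X^{2} + 2 X k\right) = -2 + X + X^{2} + 2 X k$)
$\sqrt{W{\left(-40 \right)} + c{\left(l,31 + 6 \right)}} = \sqrt{-20 + \left(-2 + i \sqrt{23} + \left(i \sqrt{23}\right)^{2} + 2 i \sqrt{23} \left(31 + 6\right)\right)} = \sqrt{-20 + \left(-2 + i \sqrt{23} - 23 + 2 i \sqrt{23} \cdot 37\right)} = \sqrt{-20 + \left(-2 + i \sqrt{23} - 23 + 74 i \sqrt{23}\right)} = \sqrt{-20 - \left(25 - 75 i \sqrt{23}\right)} = \sqrt{-45 + 75 i \sqrt{23}}$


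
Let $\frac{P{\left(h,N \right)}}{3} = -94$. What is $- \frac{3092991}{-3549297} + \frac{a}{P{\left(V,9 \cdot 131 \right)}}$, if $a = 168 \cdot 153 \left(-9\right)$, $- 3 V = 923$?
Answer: $\frac{45664021903}{55605653} \approx 821.21$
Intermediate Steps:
$V = - \frac{923}{3}$ ($V = \left(- \frac{1}{3}\right) 923 = - \frac{923}{3} \approx -307.67$)
$a = -231336$ ($a = 25704 \left(-9\right) = -231336$)
$P{\left(h,N \right)} = -282$ ($P{\left(h,N \right)} = 3 \left(-94\right) = -282$)
$- \frac{3092991}{-3549297} + \frac{a}{P{\left(V,9 \cdot 131 \right)}} = - \frac{3092991}{-3549297} - \frac{231336}{-282} = \left(-3092991\right) \left(- \frac{1}{3549297}\right) - - \frac{38556}{47} = \frac{1030997}{1183099} + \frac{38556}{47} = \frac{45664021903}{55605653}$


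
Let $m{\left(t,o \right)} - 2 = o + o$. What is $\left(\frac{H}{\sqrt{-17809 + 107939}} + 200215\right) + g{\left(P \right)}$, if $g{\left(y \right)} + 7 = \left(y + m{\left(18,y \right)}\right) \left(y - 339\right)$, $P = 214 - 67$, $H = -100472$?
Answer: $115152 - \frac{50236 \sqrt{90130}}{45065} \approx 1.1482 \cdot 10^{5}$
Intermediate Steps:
$P = 147$
$m{\left(t,o \right)} = 2 + 2 o$ ($m{\left(t,o \right)} = 2 + \left(o + o\right) = 2 + 2 o$)
$g{\left(y \right)} = -7 + \left(-339 + y\right) \left(2 + 3 y\right)$ ($g{\left(y \right)} = -7 + \left(y + \left(2 + 2 y\right)\right) \left(y - 339\right) = -7 + \left(2 + 3 y\right) \left(-339 + y\right) = -7 + \left(-339 + y\right) \left(2 + 3 y\right)$)
$\left(\frac{H}{\sqrt{-17809 + 107939}} + 200215\right) + g{\left(P \right)} = \left(- \frac{100472}{\sqrt{-17809 + 107939}} + 200215\right) - \left(149890 - 64827\right) = \left(- \frac{100472}{\sqrt{90130}} + 200215\right) - 85063 = \left(- 100472 \frac{\sqrt{90130}}{90130} + 200215\right) - 85063 = \left(- \frac{50236 \sqrt{90130}}{45065} + 200215\right) - 85063 = \left(200215 - \frac{50236 \sqrt{90130}}{45065}\right) - 85063 = 115152 - \frac{50236 \sqrt{90130}}{45065}$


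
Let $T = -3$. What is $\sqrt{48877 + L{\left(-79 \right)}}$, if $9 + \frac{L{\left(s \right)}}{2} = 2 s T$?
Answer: $\sqrt{49807} \approx 223.17$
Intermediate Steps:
$L{\left(s \right)} = -18 - 12 s$ ($L{\left(s \right)} = -18 + 2 \cdot 2 s \left(-3\right) = -18 + 2 \left(- 6 s\right) = -18 - 12 s$)
$\sqrt{48877 + L{\left(-79 \right)}} = \sqrt{48877 - -930} = \sqrt{48877 + \left(-18 + 948\right)} = \sqrt{48877 + 930} = \sqrt{49807}$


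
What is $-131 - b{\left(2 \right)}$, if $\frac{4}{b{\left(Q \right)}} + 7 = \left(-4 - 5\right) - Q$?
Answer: $- \frac{1177}{9} \approx -130.78$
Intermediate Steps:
$b{\left(Q \right)} = \frac{4}{-16 - Q}$ ($b{\left(Q \right)} = \frac{4}{-7 - \left(9 + Q\right)} = \frac{4}{-16 - Q}$)
$-131 - b{\left(2 \right)} = -131 - - \frac{4}{16 + 2} = -131 - - \frac{4}{18} = -131 - \left(-4\right) \frac{1}{18} = -131 - - \frac{2}{9} = -131 + \frac{2}{9} = - \frac{1177}{9}$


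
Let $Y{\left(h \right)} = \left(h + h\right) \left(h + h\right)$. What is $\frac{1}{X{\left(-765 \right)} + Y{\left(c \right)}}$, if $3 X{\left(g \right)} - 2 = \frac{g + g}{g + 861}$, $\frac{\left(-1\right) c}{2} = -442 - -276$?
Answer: $\frac{48}{21162785} \approx 2.2681 \cdot 10^{-6}$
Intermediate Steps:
$c = 332$ ($c = - 2 \left(-442 - -276\right) = - 2 \left(-442 + 276\right) = \left(-2\right) \left(-166\right) = 332$)
$Y{\left(h \right)} = 4 h^{2}$ ($Y{\left(h \right)} = 2 h 2 h = 4 h^{2}$)
$X{\left(g \right)} = \frac{2}{3} + \frac{2 g}{3 \left(861 + g\right)}$ ($X{\left(g \right)} = \frac{2}{3} + \frac{\left(g + g\right) \frac{1}{g + 861}}{3} = \frac{2}{3} + \frac{2 g \frac{1}{861 + g}}{3} = \frac{2}{3} + \frac{2 g}{3 \left(861 + g\right)}$)
$\frac{1}{X{\left(-765 \right)} + Y{\left(c \right)}} = \frac{1}{\frac{2 \left(861 + 2 \left(-765\right)\right)}{3 \left(861 - 765\right)} + 4 \cdot 332^{2}} = \frac{1}{\frac{2 \left(861 - 1530\right)}{3 \cdot 96} + 4 \cdot 110224} = \frac{1}{\frac{2}{3} \cdot \frac{1}{96} \left(-669\right) + 440896} = \frac{1}{- \frac{223}{48} + 440896} = \frac{1}{\frac{21162785}{48}} = \frac{48}{21162785}$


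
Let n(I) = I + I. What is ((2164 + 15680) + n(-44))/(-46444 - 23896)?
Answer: -4439/17585 ≈ -0.25243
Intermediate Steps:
n(I) = 2*I
((2164 + 15680) + n(-44))/(-46444 - 23896) = ((2164 + 15680) + 2*(-44))/(-46444 - 23896) = (17844 - 88)/(-70340) = 17756*(-1/70340) = -4439/17585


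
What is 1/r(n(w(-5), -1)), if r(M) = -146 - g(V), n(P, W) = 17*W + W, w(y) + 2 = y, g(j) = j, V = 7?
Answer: -1/153 ≈ -0.0065359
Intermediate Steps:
w(y) = -2 + y
n(P, W) = 18*W
r(M) = -153 (r(M) = -146 - 1*7 = -146 - 7 = -153)
1/r(n(w(-5), -1)) = 1/(-153) = -1/153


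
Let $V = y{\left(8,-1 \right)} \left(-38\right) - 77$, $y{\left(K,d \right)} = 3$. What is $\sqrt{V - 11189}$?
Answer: $2 i \sqrt{2845} \approx 106.68 i$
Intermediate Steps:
$V = -191$ ($V = 3 \left(-38\right) - 77 = -114 - 77 = -191$)
$\sqrt{V - 11189} = \sqrt{-191 - 11189} = \sqrt{-11380} = 2 i \sqrt{2845}$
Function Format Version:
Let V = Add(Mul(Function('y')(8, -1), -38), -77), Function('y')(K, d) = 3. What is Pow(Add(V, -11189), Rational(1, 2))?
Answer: Mul(2, I, Pow(2845, Rational(1, 2))) ≈ Mul(106.68, I)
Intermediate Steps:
V = -191 (V = Add(Mul(3, -38), -77) = Add(-114, -77) = -191)
Pow(Add(V, -11189), Rational(1, 2)) = Pow(Add(-191, -11189), Rational(1, 2)) = Pow(-11380, Rational(1, 2)) = Mul(2, I, Pow(2845, Rational(1, 2)))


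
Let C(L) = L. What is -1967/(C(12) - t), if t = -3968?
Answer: -1967/3980 ≈ -0.49422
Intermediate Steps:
-1967/(C(12) - t) = -1967/(12 - 1*(-3968)) = -1967/(12 + 3968) = -1967/3980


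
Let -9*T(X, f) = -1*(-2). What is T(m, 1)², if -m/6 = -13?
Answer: 4/81 ≈ 0.049383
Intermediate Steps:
m = 78 (m = -6*(-13) = 78)
T(X, f) = -2/9 (T(X, f) = -(-1)*(-2)/9 = -⅑*2 = -2/9)
T(m, 1)² = (-2/9)² = 4/81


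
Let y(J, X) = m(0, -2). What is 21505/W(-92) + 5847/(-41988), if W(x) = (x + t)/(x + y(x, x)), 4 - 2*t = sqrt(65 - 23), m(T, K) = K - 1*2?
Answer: 1733657213843/75480428 - 688160*sqrt(42)/5393 ≈ 22141.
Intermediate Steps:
m(T, K) = -2 + K (m(T, K) = K - 2 = -2 + K)
y(J, X) = -4 (y(J, X) = -2 - 2 = -4)
t = 2 - sqrt(42)/2 (t = 2 - sqrt(65 - 23)/2 = 2 - sqrt(42)/2 ≈ -1.2404)
W(x) = (2 + x - sqrt(42)/2)/(-4 + x) (W(x) = (x + (2 - sqrt(42)/2))/(x - 4) = (2 + x - sqrt(42)/2)/(-4 + x))
21505/W(-92) + 5847/(-41988) = 21505/(((2 - 92 - sqrt(42)/2)/(-4 - 92))) + 5847/(-41988) = 21505/(((-90 - sqrt(42)/2)/(-96))) + 5847*(-1/41988) = 21505/((-(-90 - sqrt(42)/2)/96)) - 1949/13996 = 21505/(15/16 + sqrt(42)/192) - 1949/13996 = -1949/13996 + 21505/(15/16 + sqrt(42)/192)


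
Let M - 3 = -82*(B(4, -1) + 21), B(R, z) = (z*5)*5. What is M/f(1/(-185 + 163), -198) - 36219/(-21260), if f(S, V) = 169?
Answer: 13158071/3592940 ≈ 3.6622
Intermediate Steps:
B(R, z) = 25*z (B(R, z) = (5*z)*5 = 25*z)
M = 331 (M = 3 - 82*(25*(-1) + 21) = 3 - 82*(-25 + 21) = 3 - 82*(-4) = 3 + 328 = 331)
M/f(1/(-185 + 163), -198) - 36219/(-21260) = 331/169 - 36219/(-21260) = 331*(1/169) - 36219*(-1/21260) = 331/169 + 36219/21260 = 13158071/3592940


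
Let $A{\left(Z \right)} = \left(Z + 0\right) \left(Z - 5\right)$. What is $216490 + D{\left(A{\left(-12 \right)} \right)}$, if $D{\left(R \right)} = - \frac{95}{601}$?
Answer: $\frac{130110395}{601} \approx 2.1649 \cdot 10^{5}$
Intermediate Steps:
$A{\left(Z \right)} = Z \left(-5 + Z\right)$
$D{\left(R \right)} = - \frac{95}{601}$ ($D{\left(R \right)} = \left(-95\right) \frac{1}{601} = - \frac{95}{601}$)
$216490 + D{\left(A{\left(-12 \right)} \right)} = 216490 - \frac{95}{601} = \frac{130110395}{601}$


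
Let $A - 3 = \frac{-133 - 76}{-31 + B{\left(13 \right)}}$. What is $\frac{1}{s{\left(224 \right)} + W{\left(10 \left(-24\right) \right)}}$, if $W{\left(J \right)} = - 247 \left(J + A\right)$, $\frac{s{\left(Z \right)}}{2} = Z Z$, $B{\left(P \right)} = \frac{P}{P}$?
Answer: $\frac{30}{4715107} \approx 6.3625 \cdot 10^{-6}$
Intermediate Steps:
$B{\left(P \right)} = 1$
$A = \frac{299}{30}$ ($A = 3 + \frac{-133 - 76}{-31 + 1} = 3 - \frac{209}{-30} = 3 - - \frac{209}{30} = 3 + \frac{209}{30} = \frac{299}{30} \approx 9.9667$)
$s{\left(Z \right)} = 2 Z^{2}$ ($s{\left(Z \right)} = 2 Z Z = 2 Z^{2}$)
$W{\left(J \right)} = - \frac{73853}{30} - 247 J$ ($W{\left(J \right)} = - 247 \left(J + \frac{299}{30}\right) = - 247 \left(\frac{299}{30} + J\right) = - \frac{73853}{30} - 247 J$)
$\frac{1}{s{\left(224 \right)} + W{\left(10 \left(-24\right) \right)}} = \frac{1}{2 \cdot 224^{2} - \left(\frac{73853}{30} + 247 \cdot 10 \left(-24\right)\right)} = \frac{1}{2 \cdot 50176 - - \frac{1704547}{30}} = \frac{1}{100352 + \left(- \frac{73853}{30} + 59280\right)} = \frac{1}{100352 + \frac{1704547}{30}} = \frac{1}{\frac{4715107}{30}} = \frac{30}{4715107}$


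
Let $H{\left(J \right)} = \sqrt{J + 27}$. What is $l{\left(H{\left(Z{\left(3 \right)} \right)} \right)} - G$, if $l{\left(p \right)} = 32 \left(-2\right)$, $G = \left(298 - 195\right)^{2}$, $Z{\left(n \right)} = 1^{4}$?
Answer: $-10673$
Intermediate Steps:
$Z{\left(n \right)} = 1$
$H{\left(J \right)} = \sqrt{27 + J}$
$G = 10609$ ($G = 103^{2} = 10609$)
$l{\left(p \right)} = -64$
$l{\left(H{\left(Z{\left(3 \right)} \right)} \right)} - G = -64 - 10609 = -10673$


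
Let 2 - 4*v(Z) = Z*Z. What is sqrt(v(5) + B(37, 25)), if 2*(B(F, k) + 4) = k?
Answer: sqrt(11)/2 ≈ 1.6583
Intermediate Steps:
v(Z) = 1/2 - Z**2/4 (v(Z) = 1/2 - Z*Z/4 = 1/2 - Z**2/4)
B(F, k) = -4 + k/2
sqrt(v(5) + B(37, 25)) = sqrt((1/2 - 1/4*5**2) + (-4 + (1/2)*25)) = sqrt((1/2 - 1/4*25) + (-4 + 25/2)) = sqrt((1/2 - 25/4) + 17/2) = sqrt(-23/4 + 17/2) = sqrt(11/4) = sqrt(11)/2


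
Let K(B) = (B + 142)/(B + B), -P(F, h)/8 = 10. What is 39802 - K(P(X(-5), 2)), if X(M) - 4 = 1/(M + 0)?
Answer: 3184191/80 ≈ 39802.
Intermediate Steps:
X(M) = 4 + 1/M (X(M) = 4 + 1/(M + 0) = 4 + 1/M)
P(F, h) = -80 (P(F, h) = -8*10 = -80)
K(B) = (142 + B)/(2*B) (K(B) = (142 + B)/((2*B)) = (142 + B)*(1/(2*B)) = (142 + B)/(2*B))
39802 - K(P(X(-5), 2)) = 39802 - (142 - 80)/(2*(-80)) = 39802 - (-1)*62/(2*80) = 39802 - 1*(-31/80) = 39802 + 31/80 = 3184191/80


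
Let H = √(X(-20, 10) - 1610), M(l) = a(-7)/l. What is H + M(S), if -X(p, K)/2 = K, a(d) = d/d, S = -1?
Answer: -1 + I*√1630 ≈ -1.0 + 40.373*I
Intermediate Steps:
a(d) = 1
X(p, K) = -2*K
M(l) = 1/l
H = I*√1630 (H = √(-2*10 - 1610) = √(-20 - 1610) = √(-1630) = I*√1630 ≈ 40.373*I)
H + M(S) = I*√1630 + 1/(-1) = I*√1630 - 1 = -1 + I*√1630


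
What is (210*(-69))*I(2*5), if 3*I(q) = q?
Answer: -48300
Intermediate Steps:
I(q) = q/3
(210*(-69))*I(2*5) = (210*(-69))*((2*5)/3) = -4830*10 = -14490*10/3 = -48300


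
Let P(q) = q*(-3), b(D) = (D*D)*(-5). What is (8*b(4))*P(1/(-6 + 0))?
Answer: -320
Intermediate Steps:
b(D) = -5*D² (b(D) = D²*(-5) = -5*D²)
P(q) = -3*q
(8*b(4))*P(1/(-6 + 0)) = (8*(-5*4²))*(-3/(-6 + 0)) = (8*(-5*16))*(-3/(-6)) = (8*(-80))*(-3*(-⅙)) = -640*½ = -320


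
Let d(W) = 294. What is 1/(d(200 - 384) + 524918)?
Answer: 1/525212 ≈ 1.9040e-6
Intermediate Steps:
1/(d(200 - 384) + 524918) = 1/(294 + 524918) = 1/525212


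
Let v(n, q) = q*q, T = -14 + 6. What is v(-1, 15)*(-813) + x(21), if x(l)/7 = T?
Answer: -182981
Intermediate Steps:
T = -8
x(l) = -56 (x(l) = 7*(-8) = -56)
v(n, q) = q**2
v(-1, 15)*(-813) + x(21) = 15**2*(-813) - 56 = 225*(-813) - 56 = -182925 - 56 = -182981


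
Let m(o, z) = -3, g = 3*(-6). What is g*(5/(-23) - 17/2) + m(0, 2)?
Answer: 3540/23 ≈ 153.91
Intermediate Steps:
g = -18
g*(5/(-23) - 17/2) + m(0, 2) = -18*(5/(-23) - 17/2) - 3 = -18*(5*(-1/23) - 17*1/2) - 3 = -18*(-5/23 - 17/2) - 3 = -18*(-401/46) - 3 = 3609/23 - 3 = 3540/23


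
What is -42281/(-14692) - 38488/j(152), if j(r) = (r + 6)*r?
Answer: 28122175/22052692 ≈ 1.2752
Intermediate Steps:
j(r) = r*(6 + r) (j(r) = (6 + r)*r = r*(6 + r))
-42281/(-14692) - 38488/j(152) = -42281/(-14692) - 38488*1/(152*(6 + 152)) = -42281*(-1/14692) - 38488/(152*158) = 42281/14692 - 38488/24016 = 42281/14692 - 38488*1/24016 = 42281/14692 - 4811/3002 = 28122175/22052692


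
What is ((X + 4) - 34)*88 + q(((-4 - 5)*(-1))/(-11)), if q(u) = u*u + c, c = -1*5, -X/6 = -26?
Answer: 1341124/121 ≈ 11084.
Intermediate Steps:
X = 156 (X = -6*(-26) = 156)
c = -5
q(u) = -5 + u² (q(u) = u*u - 5 = u² - 5 = -5 + u²)
((X + 4) - 34)*88 + q(((-4 - 5)*(-1))/(-11)) = ((156 + 4) - 34)*88 + (-5 + (((-4 - 5)*(-1))/(-11))²) = (160 - 34)*88 + (-5 + (-9*(-1)*(-1/11))²) = 126*88 + (-5 + (9*(-1/11))²) = 11088 + (-5 + (-9/11)²) = 11088 + (-5 + 81/121) = 11088 - 524/121 = 1341124/121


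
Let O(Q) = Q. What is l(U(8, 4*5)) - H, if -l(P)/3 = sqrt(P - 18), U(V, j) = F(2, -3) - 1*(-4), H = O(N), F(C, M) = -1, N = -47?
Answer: 47 - 3*I*sqrt(15) ≈ 47.0 - 11.619*I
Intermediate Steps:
H = -47
U(V, j) = 3 (U(V, j) = -1 - 1*(-4) = -1 + 4 = 3)
l(P) = -3*sqrt(-18 + P) (l(P) = -3*sqrt(P - 18) = -3*sqrt(-18 + P))
l(U(8, 4*5)) - H = -3*sqrt(-18 + 3) - 1*(-47) = -3*I*sqrt(15) + 47 = 47 - 3*I*sqrt(15)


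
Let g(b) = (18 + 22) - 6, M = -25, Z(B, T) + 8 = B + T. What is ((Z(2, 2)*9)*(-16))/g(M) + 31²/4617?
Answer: 1346033/78489 ≈ 17.149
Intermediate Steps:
Z(B, T) = -8 + B + T (Z(B, T) = -8 + (B + T) = -8 + B + T)
g(b) = 34 (g(b) = 40 - 6 = 34)
((Z(2, 2)*9)*(-16))/g(M) + 31²/4617 = (((-8 + 2 + 2)*9)*(-16))/34 + 31²/4617 = (-4*9*(-16))*(1/34) + 961*(1/4617) = -36*(-16)*(1/34) + 961/4617 = 576*(1/34) + 961/4617 = 288/17 + 961/4617 = 1346033/78489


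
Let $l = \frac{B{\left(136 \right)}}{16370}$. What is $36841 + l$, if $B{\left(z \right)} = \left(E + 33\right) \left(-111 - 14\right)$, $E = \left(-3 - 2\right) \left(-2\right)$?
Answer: $\frac{120616359}{3274} \approx 36841.0$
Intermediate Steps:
$E = 10$ ($E = \left(-5\right) \left(-2\right) = 10$)
$B{\left(z \right)} = -5375$ ($B{\left(z \right)} = \left(10 + 33\right) \left(-111 - 14\right) = 43 \left(-125\right) = -5375$)
$l = - \frac{1075}{3274}$ ($l = - \frac{5375}{16370} = \left(-5375\right) \frac{1}{16370} = - \frac{1075}{3274} \approx -0.32834$)
$36841 + l = 36841 - \frac{1075}{3274} = \frac{120616359}{3274}$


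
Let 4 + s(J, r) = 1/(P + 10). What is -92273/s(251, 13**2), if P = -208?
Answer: 18270054/793 ≈ 23039.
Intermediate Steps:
s(J, r) = -793/198 (s(J, r) = -4 + 1/(-208 + 10) = -4 + 1/(-198) = -4 - 1/198 = -793/198)
-92273/s(251, 13**2) = -92273/(-793/198) = -92273*(-198/793) = 18270054/793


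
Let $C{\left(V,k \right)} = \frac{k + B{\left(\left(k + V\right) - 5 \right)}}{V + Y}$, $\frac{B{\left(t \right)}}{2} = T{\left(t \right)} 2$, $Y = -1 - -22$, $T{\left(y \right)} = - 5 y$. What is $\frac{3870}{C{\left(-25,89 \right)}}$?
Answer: $\frac{15480}{1091} \approx 14.189$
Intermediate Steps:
$Y = 21$ ($Y = -1 + 22 = 21$)
$B{\left(t \right)} = - 20 t$ ($B{\left(t \right)} = 2 - 5 t 2 = 2 \left(- 10 t\right) = - 20 t$)
$C{\left(V,k \right)} = \frac{100 - 20 V - 19 k}{21 + V}$ ($C{\left(V,k \right)} = \frac{k - 20 \left(\left(k + V\right) - 5\right)}{V + 21} = \frac{k - 20 \left(\left(V + k\right) - 5\right)}{21 + V} = \frac{k - 20 \left(-5 + V + k\right)}{21 + V} = \frac{k - \left(-100 + 20 V + 20 k\right)}{21 + V} = \frac{100 - 20 V - 19 k}{21 + V}$)
$\frac{3870}{C{\left(-25,89 \right)}} = \frac{3870}{\frac{1}{21 - 25} \left(100 - -500 - 1691\right)} = \frac{3870}{\frac{1}{-4} \left(100 + 500 - 1691\right)} = \frac{3870}{\left(- \frac{1}{4}\right) \left(-1091\right)} = \frac{3870}{\frac{1091}{4}} = 3870 \cdot \frac{4}{1091} = \frac{15480}{1091}$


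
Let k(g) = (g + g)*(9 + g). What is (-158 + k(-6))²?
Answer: 37636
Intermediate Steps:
k(g) = 2*g*(9 + g) (k(g) = (2*g)*(9 + g) = 2*g*(9 + g))
(-158 + k(-6))² = (-158 + 2*(-6)*(9 - 6))² = (-158 + 2*(-6)*3)² = (-158 - 36)² = (-194)² = 37636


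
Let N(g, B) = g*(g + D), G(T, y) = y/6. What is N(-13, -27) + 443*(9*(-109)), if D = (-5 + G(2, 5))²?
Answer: -15647029/36 ≈ -4.3464e+5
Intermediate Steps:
G(T, y) = y/6 (G(T, y) = y*(⅙) = y/6)
D = 625/36 (D = (-5 + (⅙)*5)² = (-5 + ⅚)² = (-25/6)² = 625/36 ≈ 17.361)
N(g, B) = g*(625/36 + g) (N(g, B) = g*(g + 625/36) = g*(625/36 + g))
N(-13, -27) + 443*(9*(-109)) = (1/36)*(-13)*(625 + 36*(-13)) + 443*(9*(-109)) = (1/36)*(-13)*(625 - 468) + 443*(-981) = (1/36)*(-13)*157 - 434583 = -2041/36 - 434583 = -15647029/36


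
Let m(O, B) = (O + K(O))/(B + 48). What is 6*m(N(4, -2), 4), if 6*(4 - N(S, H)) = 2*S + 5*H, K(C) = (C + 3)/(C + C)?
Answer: 101/169 ≈ 0.59763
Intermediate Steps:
K(C) = (3 + C)/(2*C) (K(C) = (3 + C)/((2*C)) = (3 + C)*(1/(2*C)) = (3 + C)/(2*C))
N(S, H) = 4 - 5*H/6 - S/3 (N(S, H) = 4 - (2*S + 5*H)/6 = 4 + (-5*H/6 - S/3) = 4 - 5*H/6 - S/3)
m(O, B) = (O + (3 + O)/(2*O))/(48 + B) (m(O, B) = (O + (3 + O)/(2*O))/(B + 48) = (O + (3 + O)/(2*O))/(48 + B))
6*m(N(4, -2), 4) = 6*((3 + (4 - ⅚*(-2) - ⅓*4) + 2*(4 - ⅚*(-2) - ⅓*4)²)/(2*(4 - ⅚*(-2) - ⅓*4)*(48 + 4))) = 6*((½)*(3 + (4 + 5/3 - 4/3) + 2*(4 + 5/3 - 4/3)²)/((4 + 5/3 - 4/3)*52)) = 6*((½)*(1/52)*(3 + 13/3 + 2*(13/3)²)/(13/3)) = 6*((½)*(3/13)*(1/52)*(3 + 13/3 + 2*(169/9))) = 6*((½)*(3/13)*(1/52)*(3 + 13/3 + 338/9)) = 6*((½)*(3/13)*(1/52)*(404/9)) = 6*(101/1014) = 101/169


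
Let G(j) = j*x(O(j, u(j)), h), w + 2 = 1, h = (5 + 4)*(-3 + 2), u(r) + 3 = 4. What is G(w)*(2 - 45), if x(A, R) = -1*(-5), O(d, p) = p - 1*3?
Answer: 215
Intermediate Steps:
u(r) = 1 (u(r) = -3 + 4 = 1)
h = -9 (h = 9*(-1) = -9)
O(d, p) = -3 + p (O(d, p) = p - 3 = -3 + p)
x(A, R) = 5
w = -1 (w = -2 + 1 = -1)
G(j) = 5*j (G(j) = j*5 = 5*j)
G(w)*(2 - 45) = (5*(-1))*(2 - 45) = -5*(-43) = 215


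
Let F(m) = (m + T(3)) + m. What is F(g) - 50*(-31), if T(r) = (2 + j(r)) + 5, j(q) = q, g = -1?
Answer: 1558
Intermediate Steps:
T(r) = 7 + r (T(r) = (2 + r) + 5 = 7 + r)
F(m) = 10 + 2*m (F(m) = (m + (7 + 3)) + m = (m + 10) + m = (10 + m) + m = 10 + 2*m)
F(g) - 50*(-31) = (10 + 2*(-1)) - 50*(-31) = (10 - 2) + 1550 = 8 + 1550 = 1558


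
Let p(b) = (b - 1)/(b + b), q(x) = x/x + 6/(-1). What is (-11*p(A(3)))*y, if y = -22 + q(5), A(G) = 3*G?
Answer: 132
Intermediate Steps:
q(x) = -5 (q(x) = 1 + 6*(-1) = 1 - 6 = -5)
p(b) = (-1 + b)/(2*b) (p(b) = (-1 + b)/((2*b)) = (-1 + b)*(1/(2*b)) = (-1 + b)/(2*b))
y = -27 (y = -22 - 5 = -27)
(-11*p(A(3)))*y = -11*(-1 + 3*3)/(2*(3*3))*(-27) = -11*(-1 + 9)/(2*9)*(-27) = -11*8/(2*9)*(-27) = -11*4/9*(-27) = -44/9*(-27) = 132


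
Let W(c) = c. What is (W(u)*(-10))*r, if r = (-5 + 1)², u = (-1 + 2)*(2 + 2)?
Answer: -640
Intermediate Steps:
u = 4 (u = 1*4 = 4)
r = 16 (r = (-4)² = 16)
(W(u)*(-10))*r = (4*(-10))*16 = -40*16 = -640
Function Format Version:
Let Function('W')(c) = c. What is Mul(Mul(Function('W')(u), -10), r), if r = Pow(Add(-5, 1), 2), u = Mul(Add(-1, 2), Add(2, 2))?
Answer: -640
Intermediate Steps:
u = 4 (u = Mul(1, 4) = 4)
r = 16 (r = Pow(-4, 2) = 16)
Mul(Mul(Function('W')(u), -10), r) = Mul(Mul(4, -10), 16) = Mul(-40, 16) = -640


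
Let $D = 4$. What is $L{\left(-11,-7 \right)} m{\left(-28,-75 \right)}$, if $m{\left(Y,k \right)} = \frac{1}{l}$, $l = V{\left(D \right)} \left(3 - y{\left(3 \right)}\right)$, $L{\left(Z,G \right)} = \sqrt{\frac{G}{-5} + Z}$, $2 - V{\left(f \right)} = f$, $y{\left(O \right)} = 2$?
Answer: $- \frac{2 i \sqrt{15}}{5} \approx - 1.5492 i$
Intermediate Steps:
$V{\left(f \right)} = 2 - f$
$L{\left(Z,G \right)} = \sqrt{Z - \frac{G}{5}}$ ($L{\left(Z,G \right)} = \sqrt{G \left(- \frac{1}{5}\right) + Z} = \sqrt{- \frac{G}{5} + Z} = \sqrt{Z - \frac{G}{5}}$)
$l = -2$ ($l = \left(2 - 4\right) \left(3 - 2\right) = \left(-2\right) 1 = -2$)
$m{\left(Y,k \right)} = - \frac{1}{2}$ ($m{\left(Y,k \right)} = \frac{1}{-2} = - \frac{1}{2}$)
$L{\left(-11,-7 \right)} m{\left(-28,-75 \right)} = \frac{\sqrt{\left(-5\right) \left(-7\right) + 25 \left(-11\right)}}{5} \left(- \frac{1}{2}\right) = \frac{\sqrt{35 - 275}}{5} \left(- \frac{1}{2}\right) = \frac{\sqrt{-240}}{5} \left(- \frac{1}{2}\right) = \frac{4 i \sqrt{15}}{5} \left(- \frac{1}{2}\right) = - \frac{2 i \sqrt{15}}{5}$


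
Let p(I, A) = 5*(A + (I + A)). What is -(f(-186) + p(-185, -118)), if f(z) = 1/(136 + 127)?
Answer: 553614/263 ≈ 2105.0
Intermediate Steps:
f(z) = 1/263
p(I, A) = 5*I + 10*A (p(I, A) = 5*(A + (A + I)) = 5*(I + 2*A) = 5*I + 10*A)
-(f(-186) + p(-185, -118)) = -(1/263 + (5*(-185) + 10*(-118))) = -(1/263 + (-925 - 1180)) = -(1/263 - 2105) = -1*(-553614/263) = 553614/263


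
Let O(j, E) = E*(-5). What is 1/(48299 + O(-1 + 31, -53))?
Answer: 1/48564 ≈ 2.0591e-5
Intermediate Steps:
O(j, E) = -5*E
1/(48299 + O(-1 + 31, -53)) = 1/(48299 - 5*(-53)) = 1/(48299 + 265) = 1/48564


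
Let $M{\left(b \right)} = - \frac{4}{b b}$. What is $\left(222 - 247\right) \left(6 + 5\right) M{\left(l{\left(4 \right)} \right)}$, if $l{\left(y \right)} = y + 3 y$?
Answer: $\frac{275}{64} \approx 4.2969$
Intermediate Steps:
$l{\left(y \right)} = 4 y$
$M{\left(b \right)} = - \frac{4}{b^{2}}$
$\left(222 - 247\right) \left(6 + 5\right) M{\left(l{\left(4 \right)} \right)} = \left(222 - 247\right) \left(6 + 5\right) \left(- \frac{4}{256}\right) = - 25 \cdot 11 \left(- \frac{4}{256}\right) = - 25 \cdot 11 \left(\left(-4\right) \frac{1}{256}\right) = - 25 \cdot 11 \left(- \frac{1}{64}\right) = \left(-25\right) \left(- \frac{11}{64}\right) = \frac{275}{64}$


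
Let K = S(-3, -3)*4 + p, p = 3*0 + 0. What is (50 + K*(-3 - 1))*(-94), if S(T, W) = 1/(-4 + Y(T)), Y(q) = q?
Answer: -34404/7 ≈ -4914.9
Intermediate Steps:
S(T, W) = 1/(-4 + T)
p = 0 (p = 0 + 0 = 0)
K = -4/7 (K = 4/(-4 - 3) + 0 = 4/(-7) + 0 = -⅐*4 + 0 = -4/7 + 0 = -4/7 ≈ -0.57143)
(50 + K*(-3 - 1))*(-94) = (50 - 4*(-3 - 1)/7)*(-94) = (50 - 4/7*(-4))*(-94) = (50 + 16/7)*(-94) = (366/7)*(-94) = -34404/7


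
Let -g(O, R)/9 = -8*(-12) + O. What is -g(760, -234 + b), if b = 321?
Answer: 7704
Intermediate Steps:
g(O, R) = -864 - 9*O (g(O, R) = -9*(-8*(-12) + O) = -9*(96 + O) = -864 - 9*O)
-g(760, -234 + b) = -(-864 - 9*760) = -(-864 - 6840) = -1*(-7704) = 7704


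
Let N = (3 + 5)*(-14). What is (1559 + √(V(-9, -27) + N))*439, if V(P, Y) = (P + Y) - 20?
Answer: 684401 + 878*I*√42 ≈ 6.844e+5 + 5690.1*I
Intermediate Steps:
V(P, Y) = -20 + P + Y
N = -112 (N = 8*(-14) = -112)
(1559 + √(V(-9, -27) + N))*439 = (1559 + √((-20 - 9 - 27) - 112))*439 = (1559 + √(-56 - 112))*439 = (1559 + √(-168))*439 = (1559 + 2*I*√42)*439 = 684401 + 878*I*√42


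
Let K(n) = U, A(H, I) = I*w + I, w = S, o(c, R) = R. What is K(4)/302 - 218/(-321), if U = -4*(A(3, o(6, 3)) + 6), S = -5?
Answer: 36770/48471 ≈ 0.75860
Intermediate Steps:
w = -5
A(H, I) = -4*I (A(H, I) = I*(-5) + I = -5*I + I = -4*I)
U = 24 (U = -4*(-4*3 + 6) = -4*(-12 + 6) = -4*(-6) = 24)
K(n) = 24
K(4)/302 - 218/(-321) = 24/302 - 218/(-321) = 24*(1/302) - 218*(-1/321) = 12/151 + 218/321 = 36770/48471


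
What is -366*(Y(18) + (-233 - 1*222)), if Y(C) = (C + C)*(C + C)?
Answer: -307806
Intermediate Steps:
Y(C) = 4*C**2 (Y(C) = (2*C)*(2*C) = 4*C**2)
-366*(Y(18) + (-233 - 1*222)) = -366*(4*18**2 + (-233 - 1*222)) = -366*(4*324 + (-233 - 222)) = -366*(1296 - 455) = -366*841 = -307806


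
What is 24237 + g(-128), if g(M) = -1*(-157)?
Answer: 24394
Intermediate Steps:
g(M) = 157
24237 + g(-128) = 24237 + 157 = 24394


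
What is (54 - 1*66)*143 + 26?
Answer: -1690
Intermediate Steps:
(54 - 1*66)*143 + 26 = (54 - 66)*143 + 26 = -12*143 + 26 = -1716 + 26 = -1690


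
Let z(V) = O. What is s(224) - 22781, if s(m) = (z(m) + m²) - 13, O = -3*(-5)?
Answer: 27397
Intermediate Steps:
O = 15
z(V) = 15
s(m) = 2 + m² (s(m) = (15 + m²) - 13 = 2 + m²)
s(224) - 22781 = (2 + 224²) - 22781 = (2 + 50176) - 22781 = 50178 - 22781 = 27397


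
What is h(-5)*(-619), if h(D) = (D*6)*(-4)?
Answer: -74280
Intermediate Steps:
h(D) = -24*D (h(D) = (6*D)*(-4) = -24*D)
h(-5)*(-619) = -24*(-5)*(-619) = 120*(-619) = -74280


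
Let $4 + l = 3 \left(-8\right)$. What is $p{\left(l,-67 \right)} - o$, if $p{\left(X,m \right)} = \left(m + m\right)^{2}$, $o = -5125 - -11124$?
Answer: $11957$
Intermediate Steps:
$o = 5999$ ($o = -5125 + 11124 = 5999$)
$l = -28$ ($l = -4 + 3 \left(-8\right) = -4 - 24 = -28$)
$p{\left(X,m \right)} = 4 m^{2}$ ($p{\left(X,m \right)} = \left(2 m\right)^{2} = 4 m^{2}$)
$p{\left(l,-67 \right)} - o = 4 \left(-67\right)^{2} - 5999 = 4 \cdot 4489 - 5999 = 17956 - 5999 = 11957$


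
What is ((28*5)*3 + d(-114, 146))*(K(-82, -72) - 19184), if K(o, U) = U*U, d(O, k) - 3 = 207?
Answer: -8820000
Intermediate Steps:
d(O, k) = 210 (d(O, k) = 3 + 207 = 210)
K(o, U) = U**2
((28*5)*3 + d(-114, 146))*(K(-82, -72) - 19184) = ((28*5)*3 + 210)*((-72)**2 - 19184) = (140*3 + 210)*(5184 - 19184) = (420 + 210)*(-14000) = 630*(-14000) = -8820000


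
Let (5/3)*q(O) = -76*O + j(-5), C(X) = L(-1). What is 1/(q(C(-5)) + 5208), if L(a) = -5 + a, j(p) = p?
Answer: 5/27393 ≈ 0.00018253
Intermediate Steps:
C(X) = -6 (C(X) = -5 - 1 = -6)
q(O) = -3 - 228*O/5 (q(O) = 3*(-76*O - 5)/5 = 3*(-5 - 76*O)/5 = -3 - 228*O/5)
1/(q(C(-5)) + 5208) = 1/((-3 - 228/5*(-6)) + 5208) = 1/((-3 + 1368/5) + 5208) = 1/(1353/5 + 5208) = 1/(27393/5) = 5/27393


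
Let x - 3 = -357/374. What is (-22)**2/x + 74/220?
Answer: 234589/990 ≈ 236.96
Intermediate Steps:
x = 45/22 (x = 3 - 357/374 = 3 - 357*1/374 = 3 - 21/22 = 45/22 ≈ 2.0455)
(-22)**2/x + 74/220 = (-22)**2/(45/22) + 74/220 = 484*(22/45) + 74*(1/220) = 10648/45 + 37/110 = 234589/990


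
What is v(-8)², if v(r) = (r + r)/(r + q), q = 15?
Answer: 256/49 ≈ 5.2245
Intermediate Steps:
v(r) = 2*r/(15 + r) (v(r) = (r + r)/(r + 15) = (2*r)/(15 + r) = 2*r/(15 + r))
v(-8)² = (2*(-8)/(15 - 8))² = (2*(-8)/7)² = (2*(-8)*(⅐))² = (-16/7)² = 256/49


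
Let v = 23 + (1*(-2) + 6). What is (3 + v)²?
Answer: 900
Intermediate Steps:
v = 27 (v = 23 + (-2 + 6) = 23 + 4 = 27)
(3 + v)² = (3 + 27)² = 30² = 900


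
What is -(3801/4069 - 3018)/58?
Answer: 12276441/236002 ≈ 52.018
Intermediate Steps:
-(3801/4069 - 3018)/58 = -(-12276441)/(4069*58) = -1*(-12276441/236002) = 12276441/236002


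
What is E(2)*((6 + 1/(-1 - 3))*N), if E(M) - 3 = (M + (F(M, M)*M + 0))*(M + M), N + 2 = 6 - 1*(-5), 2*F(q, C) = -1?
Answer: 1449/4 ≈ 362.25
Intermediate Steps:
F(q, C) = -½ (F(q, C) = (½)*(-1) = -½)
N = 9 (N = -2 + (6 - 1*(-5)) = -2 + (6 + 5) = -2 + 11 = 9)
E(M) = 3 + M² (E(M) = 3 + (M + (-M/2 + 0))*(M + M) = 3 + (M - M/2)*(2*M) = 3 + (M/2)*(2*M) = 3 + M²)
E(2)*((6 + 1/(-1 - 3))*N) = (3 + 2²)*((6 + 1/(-1 - 3))*9) = (3 + 4)*((6 + 1/(-4))*9) = 7*((6 - ¼)*9) = 7*((23/4)*9) = 7*(207/4) = 1449/4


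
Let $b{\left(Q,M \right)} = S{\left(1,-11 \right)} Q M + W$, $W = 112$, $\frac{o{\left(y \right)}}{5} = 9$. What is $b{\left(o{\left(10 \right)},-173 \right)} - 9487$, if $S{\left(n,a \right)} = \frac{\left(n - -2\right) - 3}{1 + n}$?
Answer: $-9375$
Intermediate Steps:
$S{\left(n,a \right)} = \frac{-1 + n}{1 + n}$ ($S{\left(n,a \right)} = \frac{\left(n + 2\right) - 3}{1 + n} = \frac{\left(2 + n\right) - 3}{1 + n} = \frac{-1 + n}{1 + n}$)
$o{\left(y \right)} = 45$ ($o{\left(y \right)} = 5 \cdot 9 = 45$)
$b{\left(Q,M \right)} = 112$ ($b{\left(Q,M \right)} = \frac{-1 + 1}{1 + 1} Q M + 112 = \frac{1}{2} \cdot 0 Q M + 112 = 0 Q M + 112 = 0 M + 112 = 0 + 112 = 112$)
$b{\left(o{\left(10 \right)},-173 \right)} - 9487 = 112 - 9487 = -9375$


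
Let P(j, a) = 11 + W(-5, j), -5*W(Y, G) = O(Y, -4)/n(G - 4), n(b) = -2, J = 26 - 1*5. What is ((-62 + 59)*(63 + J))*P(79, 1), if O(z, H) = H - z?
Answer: -13986/5 ≈ -2797.2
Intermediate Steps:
J = 21 (J = 26 - 5 = 21)
W(Y, G) = -2/5 - Y/10 (W(Y, G) = -(-4 - Y)/(5*(-2)) = -(-4 - Y)*(-1)/(5*2) = -(2 + Y/2)/5 = -2/5 - Y/10)
P(j, a) = 111/10 (P(j, a) = 11 + (-2/5 - 1/10*(-5)) = 11 + (-2/5 + 1/2) = 11 + 1/10 = 111/10)
((-62 + 59)*(63 + J))*P(79, 1) = ((-62 + 59)*(63 + 21))*(111/10) = -3*84*(111/10) = -252*111/10 = -13986/5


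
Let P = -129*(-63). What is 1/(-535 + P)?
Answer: 1/7592 ≈ 0.00013172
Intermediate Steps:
P = 8127
1/(-535 + P) = 1/(-535 + 8127) = 1/7592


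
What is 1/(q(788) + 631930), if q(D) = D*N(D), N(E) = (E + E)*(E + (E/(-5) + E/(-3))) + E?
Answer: 15/6869047318 ≈ 2.1837e-9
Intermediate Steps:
N(E) = E + 14*E²/15 (N(E) = (2*E)*(E + (E*(-⅕) + E*(-⅓))) + E = (2*E)*(E + (-E/5 - E/3)) + E = (2*E)*(E - 8*E/15) + E = (2*E)*(7*E/15) + E = 14*E²/15 + E = E + 14*E²/15)
q(D) = D²*(15 + 14*D)/15 (q(D) = D*(D*(15 + 14*D)/15) = D²*(15 + 14*D)/15)
1/(q(788) + 631930) = 1/((1/15)*788²*(15 + 14*788) + 631930) = 1/((1/15)*620944*(15 + 11032) + 631930) = 1/((1/15)*620944*11047 + 631930) = 1/(6859568368/15 + 631930) = 1/(6869047318/15) = 15/6869047318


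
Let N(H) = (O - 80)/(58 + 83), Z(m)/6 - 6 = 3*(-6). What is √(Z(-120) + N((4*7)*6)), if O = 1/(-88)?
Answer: I*√310343726/2068 ≈ 8.5186*I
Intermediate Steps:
O = -1/88 ≈ -0.011364
Z(m) = -72 (Z(m) = 36 + 6*(3*(-6)) = 36 + 6*(-18) = 36 - 108 = -72)
N(H) = -2347/4136 (N(H) = (-1/88 - 80)/(58 + 83) = -7041/88/141 = -7041/88*1/141 = -2347/4136)
√(Z(-120) + N((4*7)*6)) = √(-72 - 2347/4136) = √(-300139/4136) = I*√310343726/2068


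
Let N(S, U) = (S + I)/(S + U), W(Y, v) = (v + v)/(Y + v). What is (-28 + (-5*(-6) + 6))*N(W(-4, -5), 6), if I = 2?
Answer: 7/2 ≈ 3.5000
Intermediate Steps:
W(Y, v) = 2*v/(Y + v) (W(Y, v) = (2*v)/(Y + v) = 2*v/(Y + v))
N(S, U) = (2 + S)/(S + U) (N(S, U) = (S + 2)/(S + U) = (2 + S)/(S + U))
(-28 + (-5*(-6) + 6))*N(W(-4, -5), 6) = (-28 + (-5*(-6) + 6))*((2 + 2*(-5)/(-4 - 5))/(2*(-5)/(-4 - 5) + 6)) = (-28 + (30 + 6))*((2 + 2*(-5)/(-9))/(2*(-5)/(-9) + 6)) = (-28 + 36)*((2 + 2*(-5)*(-1/9))/(2*(-5)*(-1/9) + 6)) = 8*((2 + 10/9)/(10/9 + 6)) = 8*((28/9)/(64/9)) = 8*((9/64)*(28/9)) = 8*(7/16) = 7/2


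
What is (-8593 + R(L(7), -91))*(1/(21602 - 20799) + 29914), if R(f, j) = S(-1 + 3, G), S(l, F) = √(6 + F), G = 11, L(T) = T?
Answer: -206411963199/803 + 24020943*√17/803 ≈ -2.5693e+8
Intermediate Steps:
R(f, j) = √17 (R(f, j) = √(6 + 11) = √17)
(-8593 + R(L(7), -91))*(1/(21602 - 20799) + 29914) = (-8593 + √17)*(1/(21602 - 20799) + 29914) = (-8593 + √17)*(1/803 + 29914) = (-8593 + √17)*(24020943/803) = -206411963199/803 + 24020943*√17/803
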